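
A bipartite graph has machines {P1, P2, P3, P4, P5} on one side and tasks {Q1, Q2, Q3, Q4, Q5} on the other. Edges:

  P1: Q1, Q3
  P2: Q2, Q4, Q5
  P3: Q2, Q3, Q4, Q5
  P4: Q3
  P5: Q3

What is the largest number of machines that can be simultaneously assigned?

4

Unit-capacity flow: source→left, listed edges, right→sink; max matching = max flow.
Augmenting path P1→Q1 (+1); matched 1.
Augmenting path P2→Q2 (+1); matched 2.
Augmenting path P3→Q3 (+1); matched 3.
Augmenting path P4→Q3→P3→Q4 (+1); matched 4.
No augmenting path remains; maximum matching = 4.
König certificate: {P1, P2, P3, Q3} is a vertex cover of size 4 (every listed pair touches it), so no matching can be larger.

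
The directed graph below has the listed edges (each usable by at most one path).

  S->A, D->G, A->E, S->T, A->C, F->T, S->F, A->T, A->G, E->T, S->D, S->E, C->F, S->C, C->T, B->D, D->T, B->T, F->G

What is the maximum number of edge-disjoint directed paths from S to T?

6

Assign every edge capacity 1; by Menger, the answer equals the max flow.
Path S→T (+1); total 1.
Path S→A→T (+1); total 2.
Path S→C→T (+1); total 3.
Path S→D→T (+1); total 4.
Path S→E→T (+1); total 5.
Path S→F→T (+1); total 6.
No residual S→T path; max flow = 6.
Certifying cut of size 6: {S→A, S→C, S→D, S→E, S→F, S→T}.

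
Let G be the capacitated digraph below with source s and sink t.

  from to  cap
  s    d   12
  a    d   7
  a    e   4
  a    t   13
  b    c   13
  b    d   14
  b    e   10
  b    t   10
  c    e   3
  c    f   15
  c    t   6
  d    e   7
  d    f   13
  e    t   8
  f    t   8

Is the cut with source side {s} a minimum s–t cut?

Yes — it is a minimum cut (capacity 12).

Given cut capacity: 12 = 12.
Augment s→d→e→t: bottleneck 7, flow now 7.
Augment s→d→f→t: bottleneck 5, flow now 12.
No augmenting path remains; maximum flow = 12.
Cut capacity 12 equals the max flow, so it is a minimum cut.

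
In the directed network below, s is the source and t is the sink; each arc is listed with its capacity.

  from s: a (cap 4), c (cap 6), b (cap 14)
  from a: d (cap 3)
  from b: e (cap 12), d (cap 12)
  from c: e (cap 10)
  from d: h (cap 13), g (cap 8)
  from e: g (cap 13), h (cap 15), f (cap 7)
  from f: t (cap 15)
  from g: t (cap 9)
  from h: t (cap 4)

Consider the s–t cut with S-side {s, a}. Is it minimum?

No — its capacity is 23, but the minimum cut has capacity 20.

Given cut capacity: 14 + 6 + 3 = 23.
Augment s→a→d→g→t: bottleneck 3, flow now 3.
Augment s→b→d→g→t: bottleneck 5, flow now 8.
Augment s→b→d→h→t: bottleneck 4, flow now 12.
Augment s→b→e→f→t: bottleneck 5, flow now 17.
Augment s→c→e→f→t: bottleneck 2, flow now 19.
Augment s→c→e→g→t: bottleneck 1, flow now 20.
No augmenting path remains; maximum flow = 20.
In the residual graph, reachable from s: {s, a, b, c, d, e, g, h}.
Min-cut edges: e→f (7), g→t (9), h→t (4); capacity 7 + 9 + 4 = 20.
Cut capacity 23 exceeds the max flow 20, so it is not minimum.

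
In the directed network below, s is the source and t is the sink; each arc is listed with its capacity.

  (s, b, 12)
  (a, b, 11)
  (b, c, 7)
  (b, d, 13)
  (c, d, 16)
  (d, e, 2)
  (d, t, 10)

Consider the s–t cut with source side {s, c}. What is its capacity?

28

Edges leaving {s, c}: s→b (12), c→d (16).
Cut capacity = 12 + 16 = 28.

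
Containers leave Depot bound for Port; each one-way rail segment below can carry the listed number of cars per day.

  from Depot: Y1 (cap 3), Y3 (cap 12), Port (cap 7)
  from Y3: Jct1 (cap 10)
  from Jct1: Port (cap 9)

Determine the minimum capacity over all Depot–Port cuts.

16

Augment Depot→Port: bottleneck 7, flow now 7.
Augment Depot→Y3→Jct1→Port: bottleneck 9, flow now 16.
No augmenting path remains; maximum flow = 16.
By max-flow min-cut, the minimum cut capacity equals the max flow.
In the residual graph, reachable from Depot: {Depot, Y1, Y3, Jct1}.
Min-cut edges: Depot→Port (7), Jct1→Port (9); capacity 7 + 9 = 16.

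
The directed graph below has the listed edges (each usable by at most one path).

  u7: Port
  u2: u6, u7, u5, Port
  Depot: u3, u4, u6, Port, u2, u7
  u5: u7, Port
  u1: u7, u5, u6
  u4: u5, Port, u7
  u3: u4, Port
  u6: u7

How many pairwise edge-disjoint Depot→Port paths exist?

5

Assign every edge capacity 1; by Menger, the answer equals the max flow.
Path Depot→Port (+1); total 1.
Path Depot→u2→Port (+1); total 2.
Path Depot→u3→Port (+1); total 3.
Path Depot→u4→Port (+1); total 4.
Path Depot→u7→Port (+1); total 5.
No residual Depot→Port path; max flow = 5.
Certifying cut of size 5: {Depot→Port, Depot→u2, Depot→u3, Depot→u4, u7→Port}.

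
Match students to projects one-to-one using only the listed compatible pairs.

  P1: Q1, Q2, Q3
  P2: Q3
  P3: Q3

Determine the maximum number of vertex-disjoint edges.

Unit-capacity flow: source→left, listed edges, right→sink; max matching = max flow.
Augmenting path P1→Q1 (+1); matched 1.
Augmenting path P2→Q3 (+1); matched 2.
No augmenting path remains; maximum matching = 2.
König certificate: {P1, Q3} is a vertex cover of size 2 (every listed pair touches it), so no matching can be larger.

2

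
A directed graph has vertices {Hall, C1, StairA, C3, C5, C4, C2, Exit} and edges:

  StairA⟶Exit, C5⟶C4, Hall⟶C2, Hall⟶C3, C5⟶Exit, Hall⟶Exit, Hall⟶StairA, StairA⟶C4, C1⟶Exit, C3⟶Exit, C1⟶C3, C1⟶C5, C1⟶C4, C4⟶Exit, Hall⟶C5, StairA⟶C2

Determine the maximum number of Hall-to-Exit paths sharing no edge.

4

Assign every edge capacity 1; by Menger, the answer equals the max flow.
Path Hall→Exit (+1); total 1.
Path Hall→StairA→Exit (+1); total 2.
Path Hall→C3→Exit (+1); total 3.
Path Hall→C5→Exit (+1); total 4.
No residual Hall→Exit path; max flow = 4.
Certifying cut of size 4: {Hall→C3, Hall→C5, Hall→Exit, Hall→StairA}.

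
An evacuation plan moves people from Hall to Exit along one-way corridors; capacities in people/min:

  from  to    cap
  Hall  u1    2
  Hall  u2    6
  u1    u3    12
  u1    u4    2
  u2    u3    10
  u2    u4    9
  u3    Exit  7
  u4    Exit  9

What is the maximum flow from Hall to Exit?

Augment Hall→u1→u3→Exit: bottleneck 2, flow now 2.
Augment Hall→u2→u3→Exit: bottleneck 5, flow now 7.
Augment Hall→u2→u4→Exit: bottleneck 1, flow now 8.
No augmenting path remains; maximum flow = 8.
In the residual graph, reachable from Hall: {Hall}.
Min-cut edges: Hall→u1 (2), Hall→u2 (6); capacity 2 + 6 = 8.
This cut is saturated, so no flow can exceed 8.

8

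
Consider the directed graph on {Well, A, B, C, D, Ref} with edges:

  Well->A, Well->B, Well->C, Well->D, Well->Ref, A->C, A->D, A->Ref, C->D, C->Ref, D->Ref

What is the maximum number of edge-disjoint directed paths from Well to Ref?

Assign every edge capacity 1; by Menger, the answer equals the max flow.
Path Well→Ref (+1); total 1.
Path Well→A→Ref (+1); total 2.
Path Well→C→Ref (+1); total 3.
Path Well→D→Ref (+1); total 4.
No residual Well→Ref path; max flow = 4.
Certifying cut of size 4: {Well→A, Well→C, Well→D, Well→Ref}.

4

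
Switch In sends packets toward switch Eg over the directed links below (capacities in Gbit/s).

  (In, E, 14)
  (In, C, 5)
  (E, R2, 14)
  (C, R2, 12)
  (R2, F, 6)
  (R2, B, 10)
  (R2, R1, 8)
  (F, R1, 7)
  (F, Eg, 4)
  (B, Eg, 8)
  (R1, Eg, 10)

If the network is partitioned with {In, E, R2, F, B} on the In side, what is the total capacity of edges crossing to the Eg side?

Edges leaving {In, E, R2, F, B}: In→C (5), R2→R1 (8), F→R1 (7), F→Eg (4), B→Eg (8).
Cut capacity = 5 + 8 + 7 + 4 + 8 = 32.

32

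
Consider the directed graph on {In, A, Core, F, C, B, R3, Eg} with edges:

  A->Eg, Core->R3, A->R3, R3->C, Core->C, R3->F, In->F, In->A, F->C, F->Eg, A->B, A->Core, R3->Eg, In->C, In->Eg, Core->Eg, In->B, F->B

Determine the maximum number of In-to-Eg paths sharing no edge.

Assign every edge capacity 1; by Menger, the answer equals the max flow.
Path In→Eg (+1); total 1.
Path In→A→Eg (+1); total 2.
Path In→F→Eg (+1); total 3.
No residual In→Eg path; max flow = 3.
Certifying cut of size 3: {In→A, In→Eg, In→F}.

3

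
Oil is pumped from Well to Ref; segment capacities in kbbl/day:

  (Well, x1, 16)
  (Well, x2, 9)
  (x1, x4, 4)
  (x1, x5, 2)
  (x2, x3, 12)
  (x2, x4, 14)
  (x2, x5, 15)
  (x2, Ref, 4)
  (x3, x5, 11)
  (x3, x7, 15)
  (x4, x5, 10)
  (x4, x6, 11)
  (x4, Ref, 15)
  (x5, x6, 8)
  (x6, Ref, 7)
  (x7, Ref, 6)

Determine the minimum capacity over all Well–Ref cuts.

15

Augment Well→x2→Ref: bottleneck 4, flow now 4.
Augment Well→x1→x4→Ref: bottleneck 4, flow now 8.
Augment Well→x2→x4→Ref: bottleneck 5, flow now 13.
Augment Well→x1→x5→x6→Ref: bottleneck 2, flow now 15.
No augmenting path remains; maximum flow = 15.
By max-flow min-cut, the minimum cut capacity equals the max flow.
In the residual graph, reachable from Well: {Well, x1}.
Min-cut edges: Well→x2 (9), x1→x4 (4), x1→x5 (2); capacity 9 + 4 + 2 = 15.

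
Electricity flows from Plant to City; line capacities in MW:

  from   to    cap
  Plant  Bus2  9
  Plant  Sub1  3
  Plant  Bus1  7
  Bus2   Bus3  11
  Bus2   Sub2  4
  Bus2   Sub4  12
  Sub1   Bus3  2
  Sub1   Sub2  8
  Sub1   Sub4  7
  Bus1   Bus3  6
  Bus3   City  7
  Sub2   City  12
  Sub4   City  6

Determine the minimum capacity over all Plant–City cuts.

18

Augment Plant→Bus2→Bus3→City: bottleneck 7, flow now 7.
Augment Plant→Bus2→Sub2→City: bottleneck 2, flow now 9.
Augment Plant→Sub1→Sub2→City: bottleneck 3, flow now 12.
Augment Plant→Bus1→Bus3→Bus2→Sub2→City: bottleneck 2, flow now 14. (uses reverse residual edge)
Augment Plant→Bus1→Bus3→Bus2→Sub4→City: bottleneck 4, flow now 18. (uses reverse residual edge)
No augmenting path remains; maximum flow = 18.
By max-flow min-cut, the minimum cut capacity equals the max flow.
In the residual graph, reachable from Plant: {Plant, Bus1}.
Min-cut edges: Plant→Bus2 (9), Plant→Sub1 (3), Bus1→Bus3 (6); capacity 9 + 3 + 6 = 18.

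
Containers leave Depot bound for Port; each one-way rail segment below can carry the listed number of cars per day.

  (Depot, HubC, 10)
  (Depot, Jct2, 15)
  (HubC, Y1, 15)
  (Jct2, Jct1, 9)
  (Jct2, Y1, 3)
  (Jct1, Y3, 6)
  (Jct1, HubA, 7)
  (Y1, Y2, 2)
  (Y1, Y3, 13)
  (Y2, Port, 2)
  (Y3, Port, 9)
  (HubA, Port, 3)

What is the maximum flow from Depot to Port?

14

Augment Depot→HubC→Y1→Y2→Port: bottleneck 2, flow now 2.
Augment Depot→HubC→Y1→Y3→Port: bottleneck 8, flow now 10.
Augment Depot→Jct2→Jct1→Y3→Port: bottleneck 1, flow now 11.
Augment Depot→Jct2→Jct1→HubA→Port: bottleneck 3, flow now 14.
No augmenting path remains; maximum flow = 14.
In the residual graph, reachable from Depot: {Depot, HubC, Jct2, Jct1, Y1, Y3, HubA}.
Min-cut edges: Y1→Y2 (2), Y3→Port (9), HubA→Port (3); capacity 2 + 9 + 3 = 14.
This cut is saturated, so no flow can exceed 14.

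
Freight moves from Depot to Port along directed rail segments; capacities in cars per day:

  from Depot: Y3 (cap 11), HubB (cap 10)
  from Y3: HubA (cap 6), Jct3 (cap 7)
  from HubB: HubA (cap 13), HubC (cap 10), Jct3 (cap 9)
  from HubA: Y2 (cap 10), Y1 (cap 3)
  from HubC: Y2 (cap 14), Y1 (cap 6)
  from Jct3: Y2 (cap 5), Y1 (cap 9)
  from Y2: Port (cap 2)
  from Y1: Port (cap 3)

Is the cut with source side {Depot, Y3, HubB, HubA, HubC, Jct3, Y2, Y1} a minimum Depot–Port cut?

Given cut capacity: 2 + 3 = 5.
Augment Depot→Y3→HubA→Y2→Port: bottleneck 2, flow now 2.
Augment Depot→Y3→HubA→Y1→Port: bottleneck 3, flow now 5.
No augmenting path remains; maximum flow = 5.
Cut capacity 5 equals the max flow, so it is a minimum cut.

Yes — it is a minimum cut (capacity 5).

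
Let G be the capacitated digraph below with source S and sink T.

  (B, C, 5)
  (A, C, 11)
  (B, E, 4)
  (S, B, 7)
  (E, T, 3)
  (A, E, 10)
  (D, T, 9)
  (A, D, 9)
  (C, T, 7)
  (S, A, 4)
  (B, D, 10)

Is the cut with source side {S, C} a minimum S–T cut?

Given cut capacity: 4 + 7 + 7 = 18.
Augment S→A→C→T: bottleneck 4, flow now 4.
Augment S→B→C→T: bottleneck 3, flow now 7.
Augment S→B→D→T: bottleneck 4, flow now 11.
No augmenting path remains; maximum flow = 11.
In the residual graph, reachable from S: {S}.
Min-cut edges: S→A (4), S→B (7); capacity 4 + 7 = 11.
Cut capacity 18 exceeds the max flow 11, so it is not minimum.

No — its capacity is 18, but the minimum cut has capacity 11.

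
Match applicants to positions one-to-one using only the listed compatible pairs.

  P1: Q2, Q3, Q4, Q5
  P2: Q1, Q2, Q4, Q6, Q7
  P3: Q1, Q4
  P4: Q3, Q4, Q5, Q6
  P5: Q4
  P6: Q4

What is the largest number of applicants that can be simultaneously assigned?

5

Unit-capacity flow: source→left, listed edges, right→sink; max matching = max flow.
Augmenting path P1→Q2 (+1); matched 1.
Augmenting path P2→Q1 (+1); matched 2.
Augmenting path P3→Q4 (+1); matched 3.
Augmenting path P4→Q3 (+1); matched 4.
Augmenting path P5→Q4→P3→Q1→P2→Q6 (+1); matched 5.
No augmenting path remains; maximum matching = 5.
König certificate: {P1, P2, P3, P4, Q4} is a vertex cover of size 5 (every listed pair touches it), so no matching can be larger.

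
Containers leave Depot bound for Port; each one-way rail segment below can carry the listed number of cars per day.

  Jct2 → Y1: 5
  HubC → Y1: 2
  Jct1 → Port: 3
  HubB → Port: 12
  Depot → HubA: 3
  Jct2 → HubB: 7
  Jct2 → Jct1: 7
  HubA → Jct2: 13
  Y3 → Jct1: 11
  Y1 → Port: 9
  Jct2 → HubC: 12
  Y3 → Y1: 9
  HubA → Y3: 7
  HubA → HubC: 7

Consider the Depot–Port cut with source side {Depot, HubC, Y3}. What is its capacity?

25

Edges leaving {Depot, HubC, Y3}: Depot→HubA (3), HubC→Y1 (2), Y3→Jct1 (11), Y3→Y1 (9).
Cut capacity = 3 + 2 + 11 + 9 = 25.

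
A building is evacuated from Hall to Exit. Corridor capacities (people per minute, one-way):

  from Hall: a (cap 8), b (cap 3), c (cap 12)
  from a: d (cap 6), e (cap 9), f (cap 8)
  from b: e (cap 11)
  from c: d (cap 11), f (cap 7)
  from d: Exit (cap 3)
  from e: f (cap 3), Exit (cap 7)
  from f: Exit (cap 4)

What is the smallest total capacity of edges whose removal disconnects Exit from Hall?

Augment Hall→a→d→Exit: bottleneck 3, flow now 3.
Augment Hall→a→e→Exit: bottleneck 5, flow now 8.
Augment Hall→b→e→Exit: bottleneck 2, flow now 10.
Augment Hall→c→f→Exit: bottleneck 4, flow now 14.
No augmenting path remains; maximum flow = 14.
By max-flow min-cut, the minimum cut capacity equals the max flow.
In the residual graph, reachable from Hall: {Hall, a, b, c, d, e, f}.
Min-cut edges: d→Exit (3), e→Exit (7), f→Exit (4); capacity 3 + 7 + 4 = 14.

14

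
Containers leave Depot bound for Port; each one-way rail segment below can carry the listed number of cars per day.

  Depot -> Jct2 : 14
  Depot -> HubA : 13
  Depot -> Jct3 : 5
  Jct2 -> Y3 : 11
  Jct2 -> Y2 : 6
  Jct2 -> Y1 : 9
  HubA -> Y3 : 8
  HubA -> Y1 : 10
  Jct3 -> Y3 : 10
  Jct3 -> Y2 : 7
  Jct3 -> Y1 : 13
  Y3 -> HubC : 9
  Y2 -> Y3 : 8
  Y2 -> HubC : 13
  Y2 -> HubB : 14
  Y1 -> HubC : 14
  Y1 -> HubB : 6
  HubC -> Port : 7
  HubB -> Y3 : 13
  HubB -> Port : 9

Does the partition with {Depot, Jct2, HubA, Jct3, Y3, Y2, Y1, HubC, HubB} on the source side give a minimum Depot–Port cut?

Yes — it is a minimum cut (capacity 16).

Given cut capacity: 7 + 9 = 16.
Augment Depot→Jct2→Y3→HubC→Port: bottleneck 7, flow now 7.
Augment Depot→Jct2→Y2→HubB→Port: bottleneck 6, flow now 13.
Augment Depot→Jct2→Y1→HubB→Port: bottleneck 1, flow now 14.
Augment Depot→HubA→Y1→HubB→Port: bottleneck 2, flow now 16.
No augmenting path remains; maximum flow = 16.
Cut capacity 16 equals the max flow, so it is a minimum cut.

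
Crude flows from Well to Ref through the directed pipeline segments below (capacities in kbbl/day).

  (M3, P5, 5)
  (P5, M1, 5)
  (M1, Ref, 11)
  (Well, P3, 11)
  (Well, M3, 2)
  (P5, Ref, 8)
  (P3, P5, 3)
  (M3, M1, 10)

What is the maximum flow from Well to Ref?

5

Augment Well→P3→P5→Ref: bottleneck 3, flow now 3.
Augment Well→M3→P5→Ref: bottleneck 2, flow now 5.
No augmenting path remains; maximum flow = 5.
In the residual graph, reachable from Well: {Well, P3}.
Min-cut edges: Well→M3 (2), P3→P5 (3); capacity 2 + 3 = 5.
This cut is saturated, so no flow can exceed 5.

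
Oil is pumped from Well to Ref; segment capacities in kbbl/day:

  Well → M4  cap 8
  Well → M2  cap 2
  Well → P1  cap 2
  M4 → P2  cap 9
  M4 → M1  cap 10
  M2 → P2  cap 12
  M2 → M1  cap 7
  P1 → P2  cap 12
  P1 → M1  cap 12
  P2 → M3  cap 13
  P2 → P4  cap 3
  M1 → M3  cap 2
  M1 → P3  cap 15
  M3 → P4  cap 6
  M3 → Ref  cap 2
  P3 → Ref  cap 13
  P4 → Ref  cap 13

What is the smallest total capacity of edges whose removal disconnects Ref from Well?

Augment Well→M4→P2→M3→Ref: bottleneck 2, flow now 2.
Augment Well→M4→P2→P4→Ref: bottleneck 3, flow now 5.
Augment Well→M4→M1→P3→Ref: bottleneck 3, flow now 8.
Augment Well→M2→M1→P3→Ref: bottleneck 2, flow now 10.
Augment Well→P1→M1→P3→Ref: bottleneck 2, flow now 12.
No augmenting path remains; maximum flow = 12.
By max-flow min-cut, the minimum cut capacity equals the max flow.
In the residual graph, reachable from Well: {Well}.
Min-cut edges: Well→M4 (8), Well→M2 (2), Well→P1 (2); capacity 8 + 2 + 2 = 12.

12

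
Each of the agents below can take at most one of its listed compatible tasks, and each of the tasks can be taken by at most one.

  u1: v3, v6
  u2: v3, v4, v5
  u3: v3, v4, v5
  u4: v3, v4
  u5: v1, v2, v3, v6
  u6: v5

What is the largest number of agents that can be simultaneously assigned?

5

Unit-capacity flow: source→left, listed edges, right→sink; max matching = max flow.
Augmenting path u1→v3 (+1); matched 1.
Augmenting path u2→v4 (+1); matched 2.
Augmenting path u3→v5 (+1); matched 3.
Augmenting path u5→v1 (+1); matched 4.
Augmenting path u4→v3→u1→v6 (+1); matched 5.
No augmenting path remains; maximum matching = 5.
König certificate: {u1, u5, v3, v4, v5} is a vertex cover of size 5 (every listed pair touches it), so no matching can be larger.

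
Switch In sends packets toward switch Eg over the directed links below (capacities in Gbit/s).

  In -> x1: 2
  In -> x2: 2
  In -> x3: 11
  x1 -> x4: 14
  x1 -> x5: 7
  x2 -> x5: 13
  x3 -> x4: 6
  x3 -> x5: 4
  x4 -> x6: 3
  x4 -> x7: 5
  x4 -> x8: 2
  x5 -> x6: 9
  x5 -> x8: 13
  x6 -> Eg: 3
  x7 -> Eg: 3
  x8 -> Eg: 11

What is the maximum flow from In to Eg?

14

Augment In→x1→x4→x6→Eg: bottleneck 2, flow now 2.
Augment In→x2→x5→x6→Eg: bottleneck 1, flow now 3.
Augment In→x2→x5→x8→Eg: bottleneck 1, flow now 4.
Augment In→x3→x4→x7→Eg: bottleneck 3, flow now 7.
Augment In→x3→x4→x8→Eg: bottleneck 2, flow now 9.
Augment In→x3→x5→x8→Eg: bottleneck 4, flow now 13.
Augment In→x3→x4→x1→x5→x8→Eg: bottleneck 1, flow now 14. (uses reverse residual edge)
No augmenting path remains; maximum flow = 14.
In the residual graph, reachable from In: {In, x3}.
Min-cut edges: In→x1 (2), In→x2 (2), x3→x4 (6), x3→x5 (4); capacity 2 + 2 + 6 + 4 = 14.
This cut is saturated, so no flow can exceed 14.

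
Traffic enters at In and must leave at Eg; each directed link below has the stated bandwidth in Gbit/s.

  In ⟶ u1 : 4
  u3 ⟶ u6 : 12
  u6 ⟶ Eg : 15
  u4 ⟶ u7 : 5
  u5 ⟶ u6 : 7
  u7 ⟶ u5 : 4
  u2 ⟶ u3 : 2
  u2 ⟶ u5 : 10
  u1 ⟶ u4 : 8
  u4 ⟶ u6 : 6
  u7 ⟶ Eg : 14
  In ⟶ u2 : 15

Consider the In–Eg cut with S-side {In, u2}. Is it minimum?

Given cut capacity: 4 + 2 + 10 = 16.
Augment In→u1→u4→u6→Eg: bottleneck 4, flow now 4.
Augment In→u2→u3→u6→Eg: bottleneck 2, flow now 6.
Augment In→u2→u5→u6→Eg: bottleneck 7, flow now 13.
No augmenting path remains; maximum flow = 13.
In the residual graph, reachable from In: {In, u2, u5}.
Min-cut edges: In→u1 (4), u2→u3 (2), u5→u6 (7); capacity 4 + 2 + 7 = 13.
Cut capacity 16 exceeds the max flow 13, so it is not minimum.

No — its capacity is 16, but the minimum cut has capacity 13.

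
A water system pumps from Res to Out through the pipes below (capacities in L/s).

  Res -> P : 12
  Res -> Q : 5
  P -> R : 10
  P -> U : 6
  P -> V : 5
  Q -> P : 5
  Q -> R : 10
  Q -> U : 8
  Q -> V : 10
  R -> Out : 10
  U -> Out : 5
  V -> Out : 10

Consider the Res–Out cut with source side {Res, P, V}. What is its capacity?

Edges leaving {Res, P, V}: Res→Q (5), P→R (10), P→U (6), V→Out (10).
Cut capacity = 5 + 10 + 6 + 10 = 31.

31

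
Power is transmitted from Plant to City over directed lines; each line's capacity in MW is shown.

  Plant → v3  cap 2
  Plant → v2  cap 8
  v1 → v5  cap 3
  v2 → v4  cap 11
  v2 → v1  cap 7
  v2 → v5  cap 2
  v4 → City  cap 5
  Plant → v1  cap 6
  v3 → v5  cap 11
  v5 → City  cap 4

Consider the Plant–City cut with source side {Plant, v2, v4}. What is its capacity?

22

Edges leaving {Plant, v2, v4}: Plant→v1 (6), Plant→v3 (2), v2→v1 (7), v2→v5 (2), v4→City (5).
Cut capacity = 6 + 2 + 7 + 2 + 5 = 22.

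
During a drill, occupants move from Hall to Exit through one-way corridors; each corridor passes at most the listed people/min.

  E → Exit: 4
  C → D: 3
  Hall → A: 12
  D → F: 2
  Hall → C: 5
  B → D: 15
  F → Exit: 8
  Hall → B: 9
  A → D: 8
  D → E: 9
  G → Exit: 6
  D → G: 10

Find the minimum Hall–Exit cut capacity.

12

Augment Hall→A→D→E→Exit: bottleneck 4, flow now 4.
Augment Hall→A→D→F→Exit: bottleneck 2, flow now 6.
Augment Hall→A→D→G→Exit: bottleneck 2, flow now 8.
Augment Hall→B→D→G→Exit: bottleneck 4, flow now 12.
No augmenting path remains; maximum flow = 12.
By max-flow min-cut, the minimum cut capacity equals the max flow.
In the residual graph, reachable from Hall: {Hall, A, B, C, D, E, G}.
Min-cut edges: D→F (2), E→Exit (4), G→Exit (6); capacity 2 + 4 + 6 = 12.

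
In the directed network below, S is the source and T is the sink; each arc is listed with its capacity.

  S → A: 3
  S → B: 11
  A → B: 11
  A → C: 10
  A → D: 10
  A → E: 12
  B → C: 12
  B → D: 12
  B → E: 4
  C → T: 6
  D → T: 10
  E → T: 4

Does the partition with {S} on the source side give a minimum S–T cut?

Given cut capacity: 3 + 11 = 14.
Augment S→A→C→T: bottleneck 3, flow now 3.
Augment S→B→C→T: bottleneck 3, flow now 6.
Augment S→B→D→T: bottleneck 8, flow now 14.
No augmenting path remains; maximum flow = 14.
Cut capacity 14 equals the max flow, so it is a minimum cut.

Yes — it is a minimum cut (capacity 14).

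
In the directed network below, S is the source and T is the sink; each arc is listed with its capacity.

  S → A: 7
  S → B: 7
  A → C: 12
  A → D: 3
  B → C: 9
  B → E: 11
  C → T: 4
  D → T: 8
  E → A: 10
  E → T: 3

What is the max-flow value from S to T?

10

Augment S→A→C→T: bottleneck 4, flow now 4.
Augment S→A→D→T: bottleneck 3, flow now 7.
Augment S→B→E→T: bottleneck 3, flow now 10.
No augmenting path remains; maximum flow = 10.
In the residual graph, reachable from S: {S, A, B, C, E}.
Min-cut edges: A→D (3), C→T (4), E→T (3); capacity 3 + 4 + 3 = 10.
This cut is saturated, so no flow can exceed 10.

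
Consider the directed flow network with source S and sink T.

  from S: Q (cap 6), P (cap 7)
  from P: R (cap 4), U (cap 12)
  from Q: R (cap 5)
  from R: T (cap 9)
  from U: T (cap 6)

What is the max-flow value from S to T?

12

Augment S→P→R→T: bottleneck 4, flow now 4.
Augment S→P→U→T: bottleneck 3, flow now 7.
Augment S→Q→R→T: bottleneck 5, flow now 12.
No augmenting path remains; maximum flow = 12.
In the residual graph, reachable from S: {S, Q}.
Min-cut edges: S→P (7), Q→R (5); capacity 7 + 5 = 12.
This cut is saturated, so no flow can exceed 12.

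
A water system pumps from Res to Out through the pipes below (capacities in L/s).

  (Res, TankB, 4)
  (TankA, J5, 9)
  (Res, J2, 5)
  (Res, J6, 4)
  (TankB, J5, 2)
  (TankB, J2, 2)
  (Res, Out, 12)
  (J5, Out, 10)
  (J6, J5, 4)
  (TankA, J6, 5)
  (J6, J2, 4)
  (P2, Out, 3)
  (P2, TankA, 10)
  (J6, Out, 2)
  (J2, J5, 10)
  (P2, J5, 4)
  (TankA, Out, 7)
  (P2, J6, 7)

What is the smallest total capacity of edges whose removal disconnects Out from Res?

Augment Res→Out: bottleneck 12, flow now 12.
Augment Res→J6→Out: bottleneck 2, flow now 14.
Augment Res→TankB→J5→Out: bottleneck 2, flow now 16.
Augment Res→J6→J5→Out: bottleneck 2, flow now 18.
Augment Res→J2→J5→Out: bottleneck 5, flow now 23.
Augment Res→TankB→J2→J5→Out: bottleneck 1, flow now 24.
No augmenting path remains; maximum flow = 24.
By max-flow min-cut, the minimum cut capacity equals the max flow.
In the residual graph, reachable from Res: {Res, TankB, J6, J2, J5}.
Min-cut edges: Res→Out (12), J6→Out (2), J5→Out (10); capacity 12 + 2 + 10 = 24.

24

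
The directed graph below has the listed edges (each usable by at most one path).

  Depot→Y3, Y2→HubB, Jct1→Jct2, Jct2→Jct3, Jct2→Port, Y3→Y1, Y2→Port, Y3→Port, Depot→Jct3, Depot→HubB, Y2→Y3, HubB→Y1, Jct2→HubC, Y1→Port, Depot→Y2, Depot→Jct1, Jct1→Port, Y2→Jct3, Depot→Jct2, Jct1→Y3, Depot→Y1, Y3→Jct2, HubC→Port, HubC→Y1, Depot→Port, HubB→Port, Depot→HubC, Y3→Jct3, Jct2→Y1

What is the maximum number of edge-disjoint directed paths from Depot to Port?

8

Assign every edge capacity 1; by Menger, the answer equals the max flow.
Path Depot→Port (+1); total 1.
Path Depot→Jct1→Port (+1); total 2.
Path Depot→HubB→Port (+1); total 3.
Path Depot→Jct2→Port (+1); total 4.
Path Depot→Y2→Port (+1); total 5.
Path Depot→HubC→Port (+1); total 6.
Path Depot→Y3→Port (+1); total 7.
Path Depot→Y1→Port (+1); total 8.
No residual Depot→Port path; max flow = 8.
Certifying cut of size 8: {Depot→HubB, Depot→HubC, Depot→Jct1, Depot→Jct2, Depot→Port, Depot→Y1, Depot→Y2, Depot→Y3}.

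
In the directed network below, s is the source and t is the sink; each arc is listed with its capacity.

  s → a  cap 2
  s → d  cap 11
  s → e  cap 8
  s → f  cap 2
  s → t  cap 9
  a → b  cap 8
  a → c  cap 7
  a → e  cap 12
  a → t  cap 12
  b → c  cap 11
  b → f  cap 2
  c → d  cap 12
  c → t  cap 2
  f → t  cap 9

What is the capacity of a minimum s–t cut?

13

Augment s→t: bottleneck 9, flow now 9.
Augment s→a→t: bottleneck 2, flow now 11.
Augment s→f→t: bottleneck 2, flow now 13.
No augmenting path remains; maximum flow = 13.
By max-flow min-cut, the minimum cut capacity equals the max flow.
In the residual graph, reachable from s: {s, d, e}.
Min-cut edges: s→a (2), s→f (2), s→t (9); capacity 2 + 2 + 9 = 13.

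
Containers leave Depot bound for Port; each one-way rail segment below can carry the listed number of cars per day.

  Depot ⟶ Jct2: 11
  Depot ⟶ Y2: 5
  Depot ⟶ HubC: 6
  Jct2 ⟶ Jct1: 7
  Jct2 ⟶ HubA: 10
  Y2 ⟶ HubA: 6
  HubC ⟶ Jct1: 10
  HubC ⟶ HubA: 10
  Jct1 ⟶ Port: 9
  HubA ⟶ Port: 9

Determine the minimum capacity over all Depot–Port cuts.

18

Augment Depot→Jct2→Jct1→Port: bottleneck 7, flow now 7.
Augment Depot→Jct2→HubA→Port: bottleneck 4, flow now 11.
Augment Depot→Y2→HubA→Port: bottleneck 5, flow now 16.
Augment Depot→HubC→Jct1→Port: bottleneck 2, flow now 18.
No augmenting path remains; maximum flow = 18.
By max-flow min-cut, the minimum cut capacity equals the max flow.
In the residual graph, reachable from Depot: {Depot, Jct2, Y2, HubC, Jct1, HubA}.
Min-cut edges: Jct1→Port (9), HubA→Port (9); capacity 9 + 9 = 18.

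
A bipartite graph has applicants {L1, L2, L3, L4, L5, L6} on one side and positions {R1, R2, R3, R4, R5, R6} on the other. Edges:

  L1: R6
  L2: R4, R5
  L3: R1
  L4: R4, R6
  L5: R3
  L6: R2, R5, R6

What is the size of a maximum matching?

6

Unit-capacity flow: source→left, listed edges, right→sink; max matching = max flow.
Augmenting path L1→R6 (+1); matched 1.
Augmenting path L2→R4 (+1); matched 2.
Augmenting path L3→R1 (+1); matched 3.
Augmenting path L5→R3 (+1); matched 4.
Augmenting path L6→R2 (+1); matched 5.
Augmenting path L4→R4→L2→R5 (+1); matched 6.
No augmenting path remains; maximum matching = 6.
König certificate: {L1, L2, L3, L4, L5, L6} is a vertex cover of size 6 (every listed pair touches it), so no matching can be larger.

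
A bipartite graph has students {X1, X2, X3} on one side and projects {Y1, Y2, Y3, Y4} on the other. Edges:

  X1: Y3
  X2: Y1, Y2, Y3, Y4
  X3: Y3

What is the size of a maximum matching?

Unit-capacity flow: source→left, listed edges, right→sink; max matching = max flow.
Augmenting path X1→Y3 (+1); matched 1.
Augmenting path X2→Y1 (+1); matched 2.
No augmenting path remains; maximum matching = 2.
König certificate: {X2, Y3} is a vertex cover of size 2 (every listed pair touches it), so no matching can be larger.

2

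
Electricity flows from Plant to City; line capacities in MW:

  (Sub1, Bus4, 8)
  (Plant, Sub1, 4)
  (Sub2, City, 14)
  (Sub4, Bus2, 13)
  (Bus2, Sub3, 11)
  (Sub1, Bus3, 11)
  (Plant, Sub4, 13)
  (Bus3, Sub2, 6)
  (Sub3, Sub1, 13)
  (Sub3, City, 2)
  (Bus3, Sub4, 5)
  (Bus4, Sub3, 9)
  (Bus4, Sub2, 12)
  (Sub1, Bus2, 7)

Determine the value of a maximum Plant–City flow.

Augment Plant→Sub1→Bus4→Sub3→City: bottleneck 2, flow now 2.
Augment Plant→Sub1→Bus4→Sub2→City: bottleneck 2, flow now 4.
Augment Plant→Sub4→Bus2→Sub3→Bus4→Sub2→City: bottleneck 2, flow now 6. (uses reverse residual edge)
Augment Plant→Sub4→Bus2→Sub3→Sub1→Bus4→Sub2→City: bottleneck 4, flow now 10.
Augment Plant→Sub4→Bus2→Sub3→Sub1→Bus3→Sub2→City: bottleneck 5, flow now 15.
No augmenting path remains; maximum flow = 15.
In the residual graph, reachable from Plant: {Plant, Sub4, Bus2}.
Min-cut edges: Plant→Sub1 (4), Bus2→Sub3 (11); capacity 4 + 11 = 15.
This cut is saturated, so no flow can exceed 15.

15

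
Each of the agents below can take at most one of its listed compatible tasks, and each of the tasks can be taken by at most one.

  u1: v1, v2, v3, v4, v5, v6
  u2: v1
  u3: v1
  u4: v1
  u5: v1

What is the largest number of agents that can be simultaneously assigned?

2

Unit-capacity flow: source→left, listed edges, right→sink; max matching = max flow.
Augmenting path u1→v1 (+1); matched 1.
Augmenting path u2→v1→u1→v2 (+1); matched 2.
No augmenting path remains; maximum matching = 2.
König certificate: {u1, v1} is a vertex cover of size 2 (every listed pair touches it), so no matching can be larger.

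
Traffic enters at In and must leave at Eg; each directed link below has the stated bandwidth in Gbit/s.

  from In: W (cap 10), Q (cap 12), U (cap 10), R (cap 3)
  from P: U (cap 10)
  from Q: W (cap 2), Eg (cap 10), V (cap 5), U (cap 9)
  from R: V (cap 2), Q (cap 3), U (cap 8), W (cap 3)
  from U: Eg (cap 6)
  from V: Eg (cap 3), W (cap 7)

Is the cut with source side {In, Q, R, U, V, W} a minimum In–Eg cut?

Yes — it is a minimum cut (capacity 19).

Given cut capacity: 10 + 6 + 3 = 19.
Augment In→Q→Eg: bottleneck 10, flow now 10.
Augment In→U→Eg: bottleneck 6, flow now 16.
Augment In→Q→V→Eg: bottleneck 2, flow now 18.
Augment In→R→V→Eg: bottleneck 1, flow now 19.
No augmenting path remains; maximum flow = 19.
Cut capacity 19 equals the max flow, so it is a minimum cut.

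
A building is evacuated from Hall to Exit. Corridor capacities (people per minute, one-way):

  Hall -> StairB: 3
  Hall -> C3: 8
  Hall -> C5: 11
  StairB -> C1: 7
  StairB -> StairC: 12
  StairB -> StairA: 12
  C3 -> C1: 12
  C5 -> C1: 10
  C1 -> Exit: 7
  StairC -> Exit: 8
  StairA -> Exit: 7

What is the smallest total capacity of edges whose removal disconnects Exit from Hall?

Augment Hall→StairB→C1→Exit: bottleneck 3, flow now 3.
Augment Hall→C3→C1→Exit: bottleneck 4, flow now 7.
Augment Hall→C3→C1→StairB→StairC→Exit: bottleneck 3, flow now 10. (uses reverse residual edge)
No augmenting path remains; maximum flow = 10.
By max-flow min-cut, the minimum cut capacity equals the max flow.
In the residual graph, reachable from Hall: {Hall, C3, C5, C1}.
Min-cut edges: Hall→StairB (3), C1→Exit (7); capacity 3 + 7 = 10.

10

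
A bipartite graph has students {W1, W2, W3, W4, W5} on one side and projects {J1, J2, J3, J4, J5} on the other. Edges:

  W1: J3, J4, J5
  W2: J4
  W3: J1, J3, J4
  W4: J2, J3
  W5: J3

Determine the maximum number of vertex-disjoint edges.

Unit-capacity flow: source→left, listed edges, right→sink; max matching = max flow.
Augmenting path W1→J3 (+1); matched 1.
Augmenting path W2→J4 (+1); matched 2.
Augmenting path W3→J1 (+1); matched 3.
Augmenting path W4→J2 (+1); matched 4.
Augmenting path W5→J3→W1→J5 (+1); matched 5.
No augmenting path remains; maximum matching = 5.
König certificate: {W1, W2, W3, W4, W5} is a vertex cover of size 5 (every listed pair touches it), so no matching can be larger.

5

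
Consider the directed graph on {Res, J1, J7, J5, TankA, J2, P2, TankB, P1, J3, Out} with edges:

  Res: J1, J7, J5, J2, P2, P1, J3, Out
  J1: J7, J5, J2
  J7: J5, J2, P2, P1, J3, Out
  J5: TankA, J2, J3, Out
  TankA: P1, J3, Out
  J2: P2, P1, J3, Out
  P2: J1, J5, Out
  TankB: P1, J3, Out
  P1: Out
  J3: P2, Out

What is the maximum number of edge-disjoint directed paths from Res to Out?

Assign every edge capacity 1; by Menger, the answer equals the max flow.
Path Res→Out (+1); total 1.
Path Res→J7→Out (+1); total 2.
Path Res→J5→Out (+1); total 3.
Path Res→J2→Out (+1); total 4.
Path Res→P2→Out (+1); total 5.
Path Res→P1→Out (+1); total 6.
Path Res→J3→Out (+1); total 7.
Path Res→J1→J5→TankA→Out (+1); total 8.
No residual Res→Out path; max flow = 8.
Certifying cut of size 8: {Res→J1, Res→J2, Res→J3, Res→J5, Res→J7, Res→Out, Res→P1, Res→P2}.

8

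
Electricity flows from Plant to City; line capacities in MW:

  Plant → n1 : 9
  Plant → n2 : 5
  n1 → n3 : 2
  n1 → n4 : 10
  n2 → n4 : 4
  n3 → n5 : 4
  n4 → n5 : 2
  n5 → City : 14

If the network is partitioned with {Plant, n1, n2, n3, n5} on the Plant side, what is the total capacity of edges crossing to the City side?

28

Edges leaving {Plant, n1, n2, n3, n5}: n1→n4 (10), n2→n4 (4), n5→City (14).
Cut capacity = 10 + 4 + 14 = 28.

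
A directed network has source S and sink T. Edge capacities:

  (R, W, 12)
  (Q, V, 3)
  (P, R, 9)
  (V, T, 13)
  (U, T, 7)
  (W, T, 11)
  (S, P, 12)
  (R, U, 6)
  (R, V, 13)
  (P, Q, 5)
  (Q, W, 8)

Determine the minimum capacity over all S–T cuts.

Augment S→P→Q→V→T: bottleneck 3, flow now 3.
Augment S→P→Q→W→T: bottleneck 2, flow now 5.
Augment S→P→R→U→T: bottleneck 6, flow now 11.
Augment S→P→R→V→T: bottleneck 1, flow now 12.
No augmenting path remains; maximum flow = 12.
By max-flow min-cut, the minimum cut capacity equals the max flow.
In the residual graph, reachable from S: {S}.
Min-cut edges: S→P (12); capacity 12 = 12.

12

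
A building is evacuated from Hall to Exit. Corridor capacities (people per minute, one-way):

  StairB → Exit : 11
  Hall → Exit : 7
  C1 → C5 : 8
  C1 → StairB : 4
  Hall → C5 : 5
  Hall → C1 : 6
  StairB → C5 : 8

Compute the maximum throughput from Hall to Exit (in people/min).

Augment Hall→Exit: bottleneck 7, flow now 7.
Augment Hall→C1→StairB→Exit: bottleneck 4, flow now 11.
No augmenting path remains; maximum flow = 11.
In the residual graph, reachable from Hall: {Hall, C1, C5}.
Min-cut edges: Hall→Exit (7), C1→StairB (4); capacity 7 + 4 = 11.
This cut is saturated, so no flow can exceed 11.

11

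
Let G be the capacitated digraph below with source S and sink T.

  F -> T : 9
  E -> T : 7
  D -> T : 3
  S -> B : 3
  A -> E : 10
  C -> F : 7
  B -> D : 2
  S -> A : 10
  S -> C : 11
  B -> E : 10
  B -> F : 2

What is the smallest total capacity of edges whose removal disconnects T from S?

17

Augment S→A→E→T: bottleneck 7, flow now 7.
Augment S→B→D→T: bottleneck 2, flow now 9.
Augment S→B→F→T: bottleneck 1, flow now 10.
Augment S→C→F→T: bottleneck 7, flow now 17.
No augmenting path remains; maximum flow = 17.
By max-flow min-cut, the minimum cut capacity equals the max flow.
In the residual graph, reachable from S: {S, A, C, E}.
Min-cut edges: S→B (3), C→F (7), E→T (7); capacity 3 + 7 + 7 = 17.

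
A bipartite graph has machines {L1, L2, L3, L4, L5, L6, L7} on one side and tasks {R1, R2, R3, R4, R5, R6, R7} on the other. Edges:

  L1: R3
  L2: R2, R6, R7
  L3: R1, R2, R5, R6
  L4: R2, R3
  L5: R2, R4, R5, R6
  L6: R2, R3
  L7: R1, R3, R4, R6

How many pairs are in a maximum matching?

Unit-capacity flow: source→left, listed edges, right→sink; max matching = max flow.
Augmenting path L1→R3 (+1); matched 1.
Augmenting path L2→R2 (+1); matched 2.
Augmenting path L3→R1 (+1); matched 3.
Augmenting path L5→R4 (+1); matched 4.
Augmenting path L7→R6 (+1); matched 5.
Augmenting path L4→R2→L2→R7 (+1); matched 6.
No augmenting path remains; maximum matching = 6.
König certificate: {L2, L3, L5, L7, R2, R3} is a vertex cover of size 6 (every listed pair touches it), so no matching can be larger.

6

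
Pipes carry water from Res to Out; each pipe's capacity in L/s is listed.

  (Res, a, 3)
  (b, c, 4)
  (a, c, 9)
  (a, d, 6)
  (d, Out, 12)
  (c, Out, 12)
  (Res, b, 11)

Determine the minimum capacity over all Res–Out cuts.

Augment Res→a→c→Out: bottleneck 3, flow now 3.
Augment Res→b→c→Out: bottleneck 4, flow now 7.
No augmenting path remains; maximum flow = 7.
By max-flow min-cut, the minimum cut capacity equals the max flow.
In the residual graph, reachable from Res: {Res, b}.
Min-cut edges: Res→a (3), b→c (4); capacity 3 + 4 = 7.

7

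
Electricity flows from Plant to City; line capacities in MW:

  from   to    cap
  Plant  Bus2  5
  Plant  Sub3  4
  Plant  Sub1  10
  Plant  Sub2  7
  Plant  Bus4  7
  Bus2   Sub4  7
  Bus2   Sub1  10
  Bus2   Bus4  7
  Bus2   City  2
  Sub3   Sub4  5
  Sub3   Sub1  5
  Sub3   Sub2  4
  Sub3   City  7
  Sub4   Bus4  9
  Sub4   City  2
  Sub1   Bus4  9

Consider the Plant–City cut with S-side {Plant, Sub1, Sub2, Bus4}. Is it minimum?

No — its capacity is 9, but the minimum cut has capacity 8.

Given cut capacity: 5 + 4 = 9.
Augment Plant→Bus2→City: bottleneck 2, flow now 2.
Augment Plant→Sub3→City: bottleneck 4, flow now 6.
Augment Plant→Bus2→Sub4→City: bottleneck 2, flow now 8.
No augmenting path remains; maximum flow = 8.
In the residual graph, reachable from Plant: {Plant, Bus2, Sub4, Sub1, Sub2, Bus4}.
Min-cut edges: Plant→Sub3 (4), Bus2→City (2), Sub4→City (2); capacity 4 + 2 + 2 = 8.
Cut capacity 9 exceeds the max flow 8, so it is not minimum.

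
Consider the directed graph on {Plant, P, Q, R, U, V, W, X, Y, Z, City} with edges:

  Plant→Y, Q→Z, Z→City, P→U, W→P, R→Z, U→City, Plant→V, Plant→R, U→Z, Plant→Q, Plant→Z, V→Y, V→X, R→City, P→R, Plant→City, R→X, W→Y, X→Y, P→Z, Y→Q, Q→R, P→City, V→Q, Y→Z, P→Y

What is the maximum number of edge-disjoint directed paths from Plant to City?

3

Assign every edge capacity 1; by Menger, the answer equals the max flow.
Path Plant→City (+1); total 1.
Path Plant→R→City (+1); total 2.
Path Plant→Z→City (+1); total 3.
No residual Plant→City path; max flow = 3.
Certifying cut of size 3: {Plant→City, R→City, Z→City}.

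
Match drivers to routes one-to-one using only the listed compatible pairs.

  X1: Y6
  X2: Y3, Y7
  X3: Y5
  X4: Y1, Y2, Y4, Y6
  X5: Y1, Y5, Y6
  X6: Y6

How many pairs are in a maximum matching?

Unit-capacity flow: source→left, listed edges, right→sink; max matching = max flow.
Augmenting path X1→Y6 (+1); matched 1.
Augmenting path X2→Y3 (+1); matched 2.
Augmenting path X3→Y5 (+1); matched 3.
Augmenting path X4→Y1 (+1); matched 4.
Augmenting path X5→Y1→X4→Y2 (+1); matched 5.
No augmenting path remains; maximum matching = 5.
König certificate: {X2, X3, X4, X5, Y6} is a vertex cover of size 5 (every listed pair touches it), so no matching can be larger.

5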